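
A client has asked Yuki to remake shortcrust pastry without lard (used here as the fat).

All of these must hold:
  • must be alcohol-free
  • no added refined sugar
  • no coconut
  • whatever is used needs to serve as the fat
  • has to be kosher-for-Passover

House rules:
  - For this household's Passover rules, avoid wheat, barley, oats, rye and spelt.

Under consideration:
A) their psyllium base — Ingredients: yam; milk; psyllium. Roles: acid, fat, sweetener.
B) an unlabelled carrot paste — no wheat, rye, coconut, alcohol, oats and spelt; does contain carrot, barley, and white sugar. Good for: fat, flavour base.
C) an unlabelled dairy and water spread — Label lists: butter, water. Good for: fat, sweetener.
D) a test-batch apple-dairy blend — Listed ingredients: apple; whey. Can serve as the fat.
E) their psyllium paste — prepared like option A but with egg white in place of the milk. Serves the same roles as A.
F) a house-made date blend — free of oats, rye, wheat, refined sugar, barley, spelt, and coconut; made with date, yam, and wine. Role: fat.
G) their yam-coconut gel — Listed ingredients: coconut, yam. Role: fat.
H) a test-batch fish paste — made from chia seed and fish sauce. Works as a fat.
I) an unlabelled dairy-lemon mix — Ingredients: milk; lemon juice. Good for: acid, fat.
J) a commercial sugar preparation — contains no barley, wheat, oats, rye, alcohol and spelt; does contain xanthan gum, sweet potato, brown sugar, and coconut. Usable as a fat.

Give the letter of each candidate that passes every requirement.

A, C, D, E, H, I

A: all constraints satisfied — valid
B: has barley, so not kosher-for-Passover; has white sugar, so not no-added-sugar — out
C: all constraints satisfied — valid
D: only whey and apple; none excluded — valid
E: no refined sugar, no coconut — valid
F: has wine, so not alcohol-free — no
G: has coconut, so not coconut-free — reject
H: no alcohol, no refined sugar — valid
I: every rule checks out — keep
J: has coconut, so not coconut-free; has brown sugar, so not no-added-sugar — no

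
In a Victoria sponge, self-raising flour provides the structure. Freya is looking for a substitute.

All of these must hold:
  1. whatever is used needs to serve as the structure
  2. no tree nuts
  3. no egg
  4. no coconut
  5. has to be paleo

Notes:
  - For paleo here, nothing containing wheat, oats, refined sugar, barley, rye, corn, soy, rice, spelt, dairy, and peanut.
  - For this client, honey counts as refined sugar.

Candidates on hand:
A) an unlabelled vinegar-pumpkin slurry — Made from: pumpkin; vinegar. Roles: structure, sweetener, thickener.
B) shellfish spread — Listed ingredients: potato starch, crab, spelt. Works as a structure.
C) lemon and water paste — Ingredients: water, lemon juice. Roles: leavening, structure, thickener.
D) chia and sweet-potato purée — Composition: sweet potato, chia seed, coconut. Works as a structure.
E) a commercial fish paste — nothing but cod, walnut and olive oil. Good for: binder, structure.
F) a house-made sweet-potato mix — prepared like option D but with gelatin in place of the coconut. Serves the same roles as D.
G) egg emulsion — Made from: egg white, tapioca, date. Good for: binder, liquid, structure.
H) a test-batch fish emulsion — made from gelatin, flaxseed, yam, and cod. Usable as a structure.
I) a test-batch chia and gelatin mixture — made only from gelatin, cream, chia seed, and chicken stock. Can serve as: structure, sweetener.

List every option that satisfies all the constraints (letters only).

A, C, F, H

A: only pumpkin and vinegar; none excluded — valid
B: has spelt, so not paleo — out
C: every rule checks out — keep
D: has coconut, so not coconut-free — no
E: has walnut, so not tree-nut-free — out
F: only gelatin, chia seed, and sweet potato; none excluded — keep
G: has egg white, so not egg-free — reject
H: every rule checks out — keep
I: has cream, so not paleo — reject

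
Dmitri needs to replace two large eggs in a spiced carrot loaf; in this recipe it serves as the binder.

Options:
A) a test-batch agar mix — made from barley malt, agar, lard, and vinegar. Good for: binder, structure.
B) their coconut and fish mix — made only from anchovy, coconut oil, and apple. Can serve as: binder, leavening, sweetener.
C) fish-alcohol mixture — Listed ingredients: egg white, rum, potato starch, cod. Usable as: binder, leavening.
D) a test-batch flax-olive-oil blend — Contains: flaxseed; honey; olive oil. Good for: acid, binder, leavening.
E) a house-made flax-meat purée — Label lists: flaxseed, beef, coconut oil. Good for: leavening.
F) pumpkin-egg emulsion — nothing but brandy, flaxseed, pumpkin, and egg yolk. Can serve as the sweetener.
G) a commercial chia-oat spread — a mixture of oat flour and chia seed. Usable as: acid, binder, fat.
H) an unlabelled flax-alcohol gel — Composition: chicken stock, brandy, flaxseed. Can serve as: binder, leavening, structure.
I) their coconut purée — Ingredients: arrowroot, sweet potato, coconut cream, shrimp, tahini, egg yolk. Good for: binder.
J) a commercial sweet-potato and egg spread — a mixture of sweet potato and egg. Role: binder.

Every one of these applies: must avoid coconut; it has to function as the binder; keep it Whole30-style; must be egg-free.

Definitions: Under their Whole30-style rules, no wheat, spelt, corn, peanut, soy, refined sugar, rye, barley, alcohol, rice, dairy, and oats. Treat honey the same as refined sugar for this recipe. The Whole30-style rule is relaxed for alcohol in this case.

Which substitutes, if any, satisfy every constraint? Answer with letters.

H

A: has barley malt, so not Whole30-style — out
B: has coconut oil, so not coconut-free — out
C: has egg white, so not egg-free — no
D: has honey, so not Whole30-style — out
E: not usable as a binder; has coconut oil, so not coconut-free — no
F: not usable as a binder; has egg yolk, so not egg-free — no
G: has oat flour, so not Whole30-style — out
H: alcohol is permitted under the Whole30-style carve-out; nothing else excluded — keep
I: has coconut cream, so not coconut-free; has egg yolk, so not egg-free — no
J: has egg, so not egg-free — no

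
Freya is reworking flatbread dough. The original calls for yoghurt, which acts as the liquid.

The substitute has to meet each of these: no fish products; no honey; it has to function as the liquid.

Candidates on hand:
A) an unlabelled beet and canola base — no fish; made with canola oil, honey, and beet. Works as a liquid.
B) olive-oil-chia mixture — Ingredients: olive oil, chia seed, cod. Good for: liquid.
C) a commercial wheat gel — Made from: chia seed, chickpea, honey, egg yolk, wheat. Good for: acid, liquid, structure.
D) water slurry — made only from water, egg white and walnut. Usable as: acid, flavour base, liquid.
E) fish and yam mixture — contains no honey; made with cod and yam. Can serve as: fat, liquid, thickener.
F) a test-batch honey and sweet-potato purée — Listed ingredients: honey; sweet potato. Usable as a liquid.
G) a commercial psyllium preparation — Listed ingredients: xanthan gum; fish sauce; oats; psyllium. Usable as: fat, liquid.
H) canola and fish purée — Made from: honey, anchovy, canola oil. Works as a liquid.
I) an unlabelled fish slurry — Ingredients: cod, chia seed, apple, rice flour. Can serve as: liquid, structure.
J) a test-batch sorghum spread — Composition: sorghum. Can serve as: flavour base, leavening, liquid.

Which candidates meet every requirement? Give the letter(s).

D, J

A: has honey, so not honey-free — out
B: has cod, so not fish-free — out
C: has honey, so not honey-free — reject
D: every rule checks out — keep
E: has cod, so not fish-free — reject
F: has honey, so not honey-free — no
G: has fish sauce, so not fish-free — no
H: has honey, so not honey-free; has anchovy, so not fish-free — reject
I: has cod, so not fish-free — out
J: no fish, no honey — OK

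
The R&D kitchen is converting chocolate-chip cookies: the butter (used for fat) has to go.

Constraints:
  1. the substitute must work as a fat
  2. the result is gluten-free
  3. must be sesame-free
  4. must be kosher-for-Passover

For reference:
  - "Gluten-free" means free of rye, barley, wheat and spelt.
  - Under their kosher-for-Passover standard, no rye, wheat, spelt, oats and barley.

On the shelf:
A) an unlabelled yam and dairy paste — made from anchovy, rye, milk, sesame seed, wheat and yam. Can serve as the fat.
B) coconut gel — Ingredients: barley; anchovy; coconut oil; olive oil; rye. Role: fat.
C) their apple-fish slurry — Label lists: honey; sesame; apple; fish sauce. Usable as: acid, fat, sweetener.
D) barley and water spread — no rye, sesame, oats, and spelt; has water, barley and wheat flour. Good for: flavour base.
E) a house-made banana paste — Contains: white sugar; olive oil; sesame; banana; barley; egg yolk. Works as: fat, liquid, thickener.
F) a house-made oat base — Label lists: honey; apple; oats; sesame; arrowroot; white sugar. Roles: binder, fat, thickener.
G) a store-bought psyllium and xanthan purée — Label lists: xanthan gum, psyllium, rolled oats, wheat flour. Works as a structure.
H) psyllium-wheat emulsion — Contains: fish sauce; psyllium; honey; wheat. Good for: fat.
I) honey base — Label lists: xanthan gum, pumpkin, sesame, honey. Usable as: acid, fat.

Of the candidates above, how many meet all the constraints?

0

A: has rye, so not gluten-free; has rye, so not kosher-for-Passover (and 1 more) — reject
B: has barley, so not gluten-free; has barley, so not kosher-for-Passover — out
C: has sesame, so not sesame-free — no
D: not usable as a fat; has barley, so not gluten-free (and 1 more) — out
E: has barley, so not gluten-free; has barley, so not kosher-for-Passover (and 1 more) — out
F: has oats, so not kosher-for-Passover; has sesame, so not sesame-free — out
G: not usable as a fat; has wheat flour, so not gluten-free (and 1 more) — no
H: has wheat, so not gluten-free; has wheat, so not kosher-for-Passover — no
I: has sesame, so not sesame-free — reject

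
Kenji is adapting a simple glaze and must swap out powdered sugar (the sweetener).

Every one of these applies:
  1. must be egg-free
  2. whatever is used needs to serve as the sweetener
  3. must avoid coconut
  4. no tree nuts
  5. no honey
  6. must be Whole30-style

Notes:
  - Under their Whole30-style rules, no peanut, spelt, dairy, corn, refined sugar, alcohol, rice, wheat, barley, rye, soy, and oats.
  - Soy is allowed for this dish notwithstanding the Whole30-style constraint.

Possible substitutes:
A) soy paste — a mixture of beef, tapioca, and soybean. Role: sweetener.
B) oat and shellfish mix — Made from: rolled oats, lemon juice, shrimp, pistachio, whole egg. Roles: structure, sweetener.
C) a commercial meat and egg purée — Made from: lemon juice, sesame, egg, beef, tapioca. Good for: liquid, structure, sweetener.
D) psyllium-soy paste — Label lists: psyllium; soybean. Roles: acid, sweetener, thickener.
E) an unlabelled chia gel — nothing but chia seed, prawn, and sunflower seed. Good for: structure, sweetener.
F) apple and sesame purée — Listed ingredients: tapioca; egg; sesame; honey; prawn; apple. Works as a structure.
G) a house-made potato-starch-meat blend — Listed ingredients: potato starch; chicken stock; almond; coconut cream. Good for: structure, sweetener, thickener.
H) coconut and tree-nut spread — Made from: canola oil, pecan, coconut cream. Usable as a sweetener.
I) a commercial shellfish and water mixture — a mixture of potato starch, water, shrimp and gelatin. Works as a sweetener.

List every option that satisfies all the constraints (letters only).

A: soy is permitted under the Whole30-style carve-out; nothing else excluded — OK
B: has rolled oats, so not Whole30-style; has whole egg, so not egg-free (and 1 more) — no
C: has egg, so not egg-free — out
D: soy is permitted under the Whole30-style carve-out; nothing else excluded — OK
E: only prawn, chia seed and sunflower seed; none excluded — OK
F: not usable as a sweetener; has egg, so not egg-free (and 1 more) — out
G: has coconut cream, so not coconut-free; has almond, so not tree-nut-free — out
H: has coconut cream, so not coconut-free; has pecan, so not tree-nut-free — no
I: gelatin and shrimp etc. — none of it excluded — OK

A, D, E, I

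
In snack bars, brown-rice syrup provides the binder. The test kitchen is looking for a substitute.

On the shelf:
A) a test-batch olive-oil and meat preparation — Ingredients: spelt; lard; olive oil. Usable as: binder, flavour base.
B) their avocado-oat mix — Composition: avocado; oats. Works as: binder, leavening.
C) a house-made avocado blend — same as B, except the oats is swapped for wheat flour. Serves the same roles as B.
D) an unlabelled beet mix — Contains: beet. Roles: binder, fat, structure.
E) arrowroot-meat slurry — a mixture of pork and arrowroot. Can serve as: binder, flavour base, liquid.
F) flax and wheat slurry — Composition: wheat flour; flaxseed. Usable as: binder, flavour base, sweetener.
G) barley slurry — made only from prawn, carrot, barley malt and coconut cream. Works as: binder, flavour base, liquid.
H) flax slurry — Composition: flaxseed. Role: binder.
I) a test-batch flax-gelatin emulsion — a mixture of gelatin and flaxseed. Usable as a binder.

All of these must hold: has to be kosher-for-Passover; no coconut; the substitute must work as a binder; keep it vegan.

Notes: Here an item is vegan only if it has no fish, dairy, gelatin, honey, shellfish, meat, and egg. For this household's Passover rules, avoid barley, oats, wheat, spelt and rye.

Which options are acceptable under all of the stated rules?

A: has lard, so not vegan; has spelt, so not kosher-for-Passover — reject
B: has oats, so not kosher-for-Passover — reject
C: has wheat flour, so not kosher-for-Passover — no
D: works as a binder, no coconut, kosher-for-Passover — keep
E: has pork, so not vegan — no
F: has wheat flour, so not kosher-for-Passover — out
G: has prawn, so not vegan; has barley malt, so not kosher-for-Passover (and 1 more) — reject
H: only flaxseed; none excluded — OK
I: has gelatin, so not vegan — out

D, H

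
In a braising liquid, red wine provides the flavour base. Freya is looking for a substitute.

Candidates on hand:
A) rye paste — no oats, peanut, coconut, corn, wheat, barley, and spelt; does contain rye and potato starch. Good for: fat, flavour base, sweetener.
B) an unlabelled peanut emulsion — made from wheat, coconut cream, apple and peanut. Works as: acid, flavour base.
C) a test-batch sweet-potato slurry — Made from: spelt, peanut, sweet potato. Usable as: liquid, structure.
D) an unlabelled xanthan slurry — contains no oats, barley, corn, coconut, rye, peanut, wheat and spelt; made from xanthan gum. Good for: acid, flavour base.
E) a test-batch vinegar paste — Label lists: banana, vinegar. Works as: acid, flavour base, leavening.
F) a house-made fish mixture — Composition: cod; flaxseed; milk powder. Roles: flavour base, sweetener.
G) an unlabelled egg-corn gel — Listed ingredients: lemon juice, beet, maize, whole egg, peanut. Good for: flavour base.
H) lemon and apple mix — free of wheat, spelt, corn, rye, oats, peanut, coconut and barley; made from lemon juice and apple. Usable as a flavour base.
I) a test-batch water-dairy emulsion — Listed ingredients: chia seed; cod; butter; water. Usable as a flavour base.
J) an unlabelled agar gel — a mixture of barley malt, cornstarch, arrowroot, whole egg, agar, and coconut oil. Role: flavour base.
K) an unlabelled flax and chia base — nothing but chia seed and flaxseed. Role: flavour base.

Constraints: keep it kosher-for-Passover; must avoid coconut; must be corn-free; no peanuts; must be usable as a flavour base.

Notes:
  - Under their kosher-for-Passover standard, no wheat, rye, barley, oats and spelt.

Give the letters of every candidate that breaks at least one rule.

A: has rye, so not kosher-for-Passover — reject
B: has wheat, so not kosher-for-Passover; has coconut cream, so not coconut-free (and 1 more) — no
C: not usable as a flavour base; has spelt, so not kosher-for-Passover (and 1 more) — reject
D: works as a flavour base, kosher-for-Passover, no peanut — valid
E: only vinegar and banana; none excluded — OK
F: no coconut, no peanut — OK
G: has peanut, so not peanut-free; has maize, so not corn-free — reject
H: works as a flavour base, no coconut, no corn — keep
I: butter and cod etc. — none of it excluded — OK
J: has barley malt, so not kosher-for-Passover; has coconut oil, so not coconut-free (and 1 more) — out
K: every rule checks out — keep

A, B, C, G, J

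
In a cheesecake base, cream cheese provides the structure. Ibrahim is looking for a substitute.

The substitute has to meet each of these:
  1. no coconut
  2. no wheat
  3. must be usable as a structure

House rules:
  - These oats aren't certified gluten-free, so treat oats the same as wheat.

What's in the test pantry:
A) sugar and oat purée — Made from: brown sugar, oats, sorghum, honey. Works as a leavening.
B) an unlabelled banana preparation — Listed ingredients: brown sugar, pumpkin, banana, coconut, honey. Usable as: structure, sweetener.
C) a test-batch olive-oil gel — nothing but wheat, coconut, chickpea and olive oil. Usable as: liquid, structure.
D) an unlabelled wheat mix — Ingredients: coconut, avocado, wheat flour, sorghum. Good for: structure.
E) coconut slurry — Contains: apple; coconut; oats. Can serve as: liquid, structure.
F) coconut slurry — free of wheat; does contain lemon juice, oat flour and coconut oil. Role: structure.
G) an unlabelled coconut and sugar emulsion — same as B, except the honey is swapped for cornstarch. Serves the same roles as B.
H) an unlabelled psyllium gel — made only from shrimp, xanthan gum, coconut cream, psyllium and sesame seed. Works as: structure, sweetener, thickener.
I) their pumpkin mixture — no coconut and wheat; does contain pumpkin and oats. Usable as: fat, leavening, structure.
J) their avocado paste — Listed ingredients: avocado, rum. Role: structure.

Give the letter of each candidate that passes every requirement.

A: not usable as a structure; has oats, so not wheat-free — reject
B: has coconut, so not coconut-free — reject
C: has wheat, so not wheat-free; has coconut, so not coconut-free — out
D: has wheat flour, so not wheat-free; has coconut, so not coconut-free — reject
E: has oats, so not wheat-free; has coconut, so not coconut-free — out
F: has oat flour, so not wheat-free; has coconut oil, so not coconut-free — reject
G: has coconut, so not coconut-free — out
H: has coconut cream, so not coconut-free — reject
I: has oats, so not wheat-free — reject
J: no coconut, wheat-free — keep

J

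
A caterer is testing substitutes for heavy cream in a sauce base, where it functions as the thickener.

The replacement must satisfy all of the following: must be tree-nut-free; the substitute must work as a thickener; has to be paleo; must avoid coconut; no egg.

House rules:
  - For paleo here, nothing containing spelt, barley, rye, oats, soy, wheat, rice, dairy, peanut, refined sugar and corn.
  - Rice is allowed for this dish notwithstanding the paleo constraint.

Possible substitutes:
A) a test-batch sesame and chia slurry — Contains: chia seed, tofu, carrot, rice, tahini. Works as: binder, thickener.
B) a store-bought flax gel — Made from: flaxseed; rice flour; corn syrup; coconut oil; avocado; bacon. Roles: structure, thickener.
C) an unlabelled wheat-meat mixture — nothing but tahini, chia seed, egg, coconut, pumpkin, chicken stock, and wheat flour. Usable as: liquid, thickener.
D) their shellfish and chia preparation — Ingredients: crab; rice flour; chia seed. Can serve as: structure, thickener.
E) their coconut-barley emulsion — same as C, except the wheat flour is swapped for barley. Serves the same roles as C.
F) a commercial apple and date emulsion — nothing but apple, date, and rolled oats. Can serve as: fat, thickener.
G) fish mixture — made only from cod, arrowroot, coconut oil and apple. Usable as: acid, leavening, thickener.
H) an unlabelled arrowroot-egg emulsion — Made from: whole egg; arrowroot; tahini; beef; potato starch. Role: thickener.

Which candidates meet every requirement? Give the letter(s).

D

A: has tofu, so not paleo — no
B: has corn syrup, so not paleo; has coconut oil, so not coconut-free — out
C: has wheat flour, so not paleo; has coconut, so not coconut-free (and 1 more) — no
D: rice is permitted under the paleo carve-out; nothing else excluded — OK
E: has barley, so not paleo; has coconut, so not coconut-free (and 1 more) — reject
F: has rolled oats, so not paleo — out
G: has coconut oil, so not coconut-free — no
H: has whole egg, so not egg-free — reject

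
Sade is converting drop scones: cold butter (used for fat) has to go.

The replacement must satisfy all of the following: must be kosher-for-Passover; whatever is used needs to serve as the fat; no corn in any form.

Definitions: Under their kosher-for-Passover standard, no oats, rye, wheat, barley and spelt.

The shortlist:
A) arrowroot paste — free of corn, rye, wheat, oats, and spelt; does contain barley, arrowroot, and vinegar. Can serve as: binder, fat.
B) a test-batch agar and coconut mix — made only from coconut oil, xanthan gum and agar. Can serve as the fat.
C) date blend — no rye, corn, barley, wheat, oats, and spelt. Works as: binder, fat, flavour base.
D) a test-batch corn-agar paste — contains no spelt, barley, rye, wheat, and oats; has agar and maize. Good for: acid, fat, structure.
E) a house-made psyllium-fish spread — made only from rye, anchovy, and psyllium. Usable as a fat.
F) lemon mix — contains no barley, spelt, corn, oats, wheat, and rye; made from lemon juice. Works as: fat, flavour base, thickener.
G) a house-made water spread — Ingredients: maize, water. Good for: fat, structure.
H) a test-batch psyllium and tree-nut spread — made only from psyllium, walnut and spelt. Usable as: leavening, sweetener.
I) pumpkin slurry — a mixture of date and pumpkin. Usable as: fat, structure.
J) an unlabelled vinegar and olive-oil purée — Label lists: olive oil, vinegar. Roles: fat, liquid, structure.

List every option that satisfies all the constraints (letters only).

A: has barley, so not kosher-for-Passover — reject
B: only coconut oil, agar, and xanthan gum; none excluded — valid
C: kosher-for-Passover, no corn — OK
D: has maize, so not corn-free — no
E: has rye, so not kosher-for-Passover — reject
F: works as a fat, no corn, kosher-for-Passover — valid
G: has maize, so not corn-free — reject
H: not usable as a fat; has spelt, so not kosher-for-Passover — out
I: works as a fat, kosher-for-Passover, no corn — valid
J: works as a fat, no corn, kosher-for-Passover — OK

B, C, F, I, J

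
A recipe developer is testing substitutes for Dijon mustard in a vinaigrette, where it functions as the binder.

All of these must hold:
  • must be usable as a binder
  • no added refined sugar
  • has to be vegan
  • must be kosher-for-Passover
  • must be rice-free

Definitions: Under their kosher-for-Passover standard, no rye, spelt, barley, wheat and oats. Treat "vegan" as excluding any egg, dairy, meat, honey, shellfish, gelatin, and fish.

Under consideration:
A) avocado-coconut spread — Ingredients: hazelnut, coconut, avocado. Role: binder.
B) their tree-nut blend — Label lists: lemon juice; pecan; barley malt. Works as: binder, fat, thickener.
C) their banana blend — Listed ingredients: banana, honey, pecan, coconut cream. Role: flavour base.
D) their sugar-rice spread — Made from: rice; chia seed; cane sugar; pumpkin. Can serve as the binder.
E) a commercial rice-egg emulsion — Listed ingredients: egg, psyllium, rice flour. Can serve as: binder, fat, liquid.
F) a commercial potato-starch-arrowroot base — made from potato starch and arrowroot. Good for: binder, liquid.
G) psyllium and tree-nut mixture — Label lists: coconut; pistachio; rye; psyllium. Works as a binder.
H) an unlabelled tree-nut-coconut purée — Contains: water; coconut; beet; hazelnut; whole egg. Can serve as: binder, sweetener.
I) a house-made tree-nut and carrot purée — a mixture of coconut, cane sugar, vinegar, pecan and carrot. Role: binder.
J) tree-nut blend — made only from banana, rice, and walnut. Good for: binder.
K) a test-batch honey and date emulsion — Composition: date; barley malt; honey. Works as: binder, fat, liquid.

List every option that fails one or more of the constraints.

A: every rule checks out — valid
B: has barley malt, so not kosher-for-Passover — reject
C: not usable as a binder; has honey, so not vegan — reject
D: has cane sugar, so not no-added-sugar; has rice, so not rice-free — reject
E: has egg, so not vegan; has rice flour, so not rice-free — reject
F: nothing on the exclusion list — keep
G: has rye, so not kosher-for-Passover — no
H: has whole egg, so not vegan — no
I: has cane sugar, so not no-added-sugar — reject
J: has rice, so not rice-free — out
K: has barley malt, so not kosher-for-Passover; has honey, so not vegan — no

B, C, D, E, G, H, I, J, K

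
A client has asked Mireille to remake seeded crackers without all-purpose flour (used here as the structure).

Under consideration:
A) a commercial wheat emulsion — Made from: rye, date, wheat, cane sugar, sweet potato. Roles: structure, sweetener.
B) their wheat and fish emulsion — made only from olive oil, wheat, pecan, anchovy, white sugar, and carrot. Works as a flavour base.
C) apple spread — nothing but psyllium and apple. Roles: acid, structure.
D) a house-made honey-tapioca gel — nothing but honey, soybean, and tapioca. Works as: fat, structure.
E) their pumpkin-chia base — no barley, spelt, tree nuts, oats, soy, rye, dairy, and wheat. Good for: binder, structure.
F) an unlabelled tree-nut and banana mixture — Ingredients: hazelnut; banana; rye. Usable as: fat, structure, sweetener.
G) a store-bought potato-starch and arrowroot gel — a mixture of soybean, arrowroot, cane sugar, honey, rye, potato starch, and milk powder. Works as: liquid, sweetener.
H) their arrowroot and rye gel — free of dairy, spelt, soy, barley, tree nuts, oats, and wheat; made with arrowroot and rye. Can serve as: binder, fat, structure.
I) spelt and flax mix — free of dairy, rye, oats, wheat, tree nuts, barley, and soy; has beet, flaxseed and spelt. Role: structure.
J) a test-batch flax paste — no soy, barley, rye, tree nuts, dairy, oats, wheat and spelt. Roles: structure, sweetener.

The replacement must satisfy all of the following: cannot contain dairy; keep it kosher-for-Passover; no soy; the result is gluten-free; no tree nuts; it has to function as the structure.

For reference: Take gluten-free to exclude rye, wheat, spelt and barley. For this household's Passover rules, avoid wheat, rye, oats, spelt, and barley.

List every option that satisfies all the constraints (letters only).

A: has rye, so not gluten-free; has rye, so not kosher-for-Passover — out
B: not usable as a structure; has wheat, so not gluten-free (and 2 more) — no
C: all constraints satisfied — valid
D: has soybean, so not soy-free — reject
E: all constraints satisfied — valid
F: has rye, so not gluten-free; has rye, so not kosher-for-Passover (and 1 more) — out
G: not usable as a structure; has rye, so not gluten-free (and 3 more) — no
H: has rye, so not gluten-free; has rye, so not kosher-for-Passover — reject
I: has spelt, so not gluten-free; has spelt, so not kosher-for-Passover — reject
J: every rule checks out — keep

C, E, J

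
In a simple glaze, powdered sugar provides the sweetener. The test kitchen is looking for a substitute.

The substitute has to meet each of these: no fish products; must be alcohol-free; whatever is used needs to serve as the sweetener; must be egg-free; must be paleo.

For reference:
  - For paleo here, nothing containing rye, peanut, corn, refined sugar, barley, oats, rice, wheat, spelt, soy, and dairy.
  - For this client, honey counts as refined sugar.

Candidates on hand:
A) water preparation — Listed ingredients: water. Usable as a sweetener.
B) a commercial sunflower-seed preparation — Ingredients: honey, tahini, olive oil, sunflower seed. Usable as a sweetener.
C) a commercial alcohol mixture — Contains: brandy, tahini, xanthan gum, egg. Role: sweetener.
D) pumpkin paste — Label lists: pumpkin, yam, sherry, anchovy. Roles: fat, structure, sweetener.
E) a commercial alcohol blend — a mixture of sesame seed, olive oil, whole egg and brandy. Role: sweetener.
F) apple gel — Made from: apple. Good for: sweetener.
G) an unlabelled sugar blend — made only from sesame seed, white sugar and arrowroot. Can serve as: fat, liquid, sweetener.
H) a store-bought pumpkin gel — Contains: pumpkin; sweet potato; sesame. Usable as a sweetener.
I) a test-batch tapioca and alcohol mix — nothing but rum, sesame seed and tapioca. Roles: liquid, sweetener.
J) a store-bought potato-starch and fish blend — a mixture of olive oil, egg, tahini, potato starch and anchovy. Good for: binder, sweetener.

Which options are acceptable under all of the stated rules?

A: works as a sweetener, no egg, no alcohol — keep
B: has honey, so not paleo — no
C: has brandy, so not alcohol-free; has egg, so not egg-free — out
D: has sherry, so not alcohol-free; has anchovy, so not fish-free — reject
E: has brandy, so not alcohol-free; has whole egg, so not egg-free — reject
F: works as a sweetener, no fish, no egg — valid
G: has white sugar, so not paleo — out
H: nothing on the exclusion list — keep
I: has rum, so not alcohol-free — out
J: has anchovy, so not fish-free; has egg, so not egg-free — out

A, F, H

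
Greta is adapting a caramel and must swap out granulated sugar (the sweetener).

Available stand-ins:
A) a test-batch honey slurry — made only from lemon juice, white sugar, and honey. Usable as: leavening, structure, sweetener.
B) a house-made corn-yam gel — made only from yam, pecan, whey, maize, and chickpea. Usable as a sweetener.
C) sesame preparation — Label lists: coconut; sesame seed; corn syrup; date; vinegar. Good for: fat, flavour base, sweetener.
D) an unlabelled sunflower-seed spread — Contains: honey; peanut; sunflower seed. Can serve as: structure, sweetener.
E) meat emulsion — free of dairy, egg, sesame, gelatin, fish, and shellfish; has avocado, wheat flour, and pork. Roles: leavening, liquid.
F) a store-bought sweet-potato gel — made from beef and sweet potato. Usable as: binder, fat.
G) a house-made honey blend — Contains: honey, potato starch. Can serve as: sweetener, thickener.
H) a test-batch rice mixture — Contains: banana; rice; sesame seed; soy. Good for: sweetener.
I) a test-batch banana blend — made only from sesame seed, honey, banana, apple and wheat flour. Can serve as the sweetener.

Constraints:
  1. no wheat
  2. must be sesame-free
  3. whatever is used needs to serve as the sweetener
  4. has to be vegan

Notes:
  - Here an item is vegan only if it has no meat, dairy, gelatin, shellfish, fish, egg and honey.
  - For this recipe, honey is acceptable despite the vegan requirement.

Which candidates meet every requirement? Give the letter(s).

A, D, G

A: honey is permitted under the vegan carve-out; nothing else excluded — OK
B: has whey, so not vegan — reject
C: has sesame seed, so not sesame-free — no
D: honey is permitted under the vegan carve-out; nothing else excluded — valid
E: not usable as a sweetener; has pork, so not vegan (and 1 more) — no
F: not usable as a sweetener; has beef, so not vegan — reject
G: honey is permitted under the vegan carve-out; nothing else excluded — OK
H: has sesame seed, so not sesame-free — out
I: has sesame seed, so not sesame-free; has wheat flour, so not wheat-free — out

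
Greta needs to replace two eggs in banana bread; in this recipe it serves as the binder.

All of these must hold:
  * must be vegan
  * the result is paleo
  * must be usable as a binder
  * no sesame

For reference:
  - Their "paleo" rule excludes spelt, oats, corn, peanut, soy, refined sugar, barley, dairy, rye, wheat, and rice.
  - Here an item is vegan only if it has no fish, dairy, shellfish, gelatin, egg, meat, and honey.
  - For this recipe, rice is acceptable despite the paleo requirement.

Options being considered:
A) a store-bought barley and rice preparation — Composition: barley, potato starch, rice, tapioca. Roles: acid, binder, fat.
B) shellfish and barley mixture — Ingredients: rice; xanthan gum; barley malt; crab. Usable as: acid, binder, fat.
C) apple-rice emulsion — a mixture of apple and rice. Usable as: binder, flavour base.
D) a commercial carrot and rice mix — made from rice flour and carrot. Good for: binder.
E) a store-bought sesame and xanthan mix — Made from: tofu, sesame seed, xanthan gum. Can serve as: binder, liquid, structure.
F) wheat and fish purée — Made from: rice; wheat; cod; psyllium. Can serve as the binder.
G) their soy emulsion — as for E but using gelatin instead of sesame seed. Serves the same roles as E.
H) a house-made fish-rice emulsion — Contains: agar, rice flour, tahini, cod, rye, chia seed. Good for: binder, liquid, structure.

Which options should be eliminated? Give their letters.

A: has barley, so not paleo — reject
B: has barley malt, so not paleo; has crab, so not vegan — out
C: rice is permitted under the paleo carve-out; nothing else excluded — valid
D: rice is permitted under the paleo carve-out; nothing else excluded — valid
E: has tofu, so not paleo; has sesame seed, so not sesame-free — reject
F: has wheat, so not paleo; has cod, so not vegan — no
G: has tofu, so not paleo; has gelatin, so not vegan — reject
H: has rye, so not paleo; has cod, so not vegan (and 1 more) — out

A, B, E, F, G, H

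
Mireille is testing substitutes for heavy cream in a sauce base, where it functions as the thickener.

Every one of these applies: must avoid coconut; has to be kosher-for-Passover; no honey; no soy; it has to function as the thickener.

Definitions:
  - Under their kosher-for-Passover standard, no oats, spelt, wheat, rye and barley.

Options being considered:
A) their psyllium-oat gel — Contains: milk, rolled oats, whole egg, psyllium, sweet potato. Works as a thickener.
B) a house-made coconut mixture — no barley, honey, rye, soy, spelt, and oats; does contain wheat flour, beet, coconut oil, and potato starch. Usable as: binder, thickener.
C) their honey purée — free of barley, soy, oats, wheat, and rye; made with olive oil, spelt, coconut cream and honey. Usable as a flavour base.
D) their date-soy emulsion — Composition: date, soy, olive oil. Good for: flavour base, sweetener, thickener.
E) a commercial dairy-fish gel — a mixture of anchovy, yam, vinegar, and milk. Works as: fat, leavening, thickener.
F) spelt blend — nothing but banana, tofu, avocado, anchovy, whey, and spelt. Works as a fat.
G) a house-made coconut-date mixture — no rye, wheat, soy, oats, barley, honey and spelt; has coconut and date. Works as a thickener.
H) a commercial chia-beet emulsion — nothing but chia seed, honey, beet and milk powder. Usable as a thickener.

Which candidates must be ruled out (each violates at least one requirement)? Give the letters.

A: has rolled oats, so not kosher-for-Passover — out
B: has wheat flour, so not kosher-for-Passover; has coconut oil, so not coconut-free — out
C: not usable as a thickener; has spelt, so not kosher-for-Passover (and 2 more) — reject
D: has soy, so not soy-free — out
E: no honey, kosher-for-Passover — keep
F: not usable as a thickener; has spelt, so not kosher-for-Passover (and 1 more) — out
G: has coconut, so not coconut-free — no
H: has honey, so not honey-free — reject

A, B, C, D, F, G, H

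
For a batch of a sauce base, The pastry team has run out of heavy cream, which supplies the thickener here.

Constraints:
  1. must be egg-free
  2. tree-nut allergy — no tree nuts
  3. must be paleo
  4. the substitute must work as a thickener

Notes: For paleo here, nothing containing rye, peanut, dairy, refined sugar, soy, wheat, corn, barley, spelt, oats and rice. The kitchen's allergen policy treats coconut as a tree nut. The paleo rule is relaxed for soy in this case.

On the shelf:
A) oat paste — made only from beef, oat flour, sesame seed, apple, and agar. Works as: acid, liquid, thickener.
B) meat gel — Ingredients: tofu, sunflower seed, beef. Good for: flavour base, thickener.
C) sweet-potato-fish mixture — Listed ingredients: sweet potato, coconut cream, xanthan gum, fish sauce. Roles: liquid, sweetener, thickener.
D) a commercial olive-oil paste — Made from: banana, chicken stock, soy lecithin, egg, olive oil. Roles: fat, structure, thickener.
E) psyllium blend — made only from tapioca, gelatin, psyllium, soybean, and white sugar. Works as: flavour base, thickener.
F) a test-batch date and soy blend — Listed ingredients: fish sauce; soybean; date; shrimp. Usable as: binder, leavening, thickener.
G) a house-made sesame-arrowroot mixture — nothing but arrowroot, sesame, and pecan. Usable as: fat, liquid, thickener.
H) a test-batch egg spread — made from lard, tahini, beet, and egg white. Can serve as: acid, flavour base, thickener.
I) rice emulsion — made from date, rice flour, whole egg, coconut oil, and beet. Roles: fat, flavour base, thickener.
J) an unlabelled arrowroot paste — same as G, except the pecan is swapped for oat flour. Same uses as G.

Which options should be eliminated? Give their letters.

A, C, D, E, G, H, I, J

A: has oat flour, so not paleo — no
B: soy is permitted under the paleo carve-out; nothing else excluded — keep
C: has coconut cream, so not tree-nut-free — out
D: has egg, so not egg-free — reject
E: has white sugar, so not paleo — out
F: soy is permitted under the paleo carve-out; nothing else excluded — valid
G: has pecan, so not tree-nut-free — out
H: has egg white, so not egg-free — reject
I: has rice flour, so not paleo; has coconut oil, so not tree-nut-free (and 1 more) — no
J: has oat flour, so not paleo — out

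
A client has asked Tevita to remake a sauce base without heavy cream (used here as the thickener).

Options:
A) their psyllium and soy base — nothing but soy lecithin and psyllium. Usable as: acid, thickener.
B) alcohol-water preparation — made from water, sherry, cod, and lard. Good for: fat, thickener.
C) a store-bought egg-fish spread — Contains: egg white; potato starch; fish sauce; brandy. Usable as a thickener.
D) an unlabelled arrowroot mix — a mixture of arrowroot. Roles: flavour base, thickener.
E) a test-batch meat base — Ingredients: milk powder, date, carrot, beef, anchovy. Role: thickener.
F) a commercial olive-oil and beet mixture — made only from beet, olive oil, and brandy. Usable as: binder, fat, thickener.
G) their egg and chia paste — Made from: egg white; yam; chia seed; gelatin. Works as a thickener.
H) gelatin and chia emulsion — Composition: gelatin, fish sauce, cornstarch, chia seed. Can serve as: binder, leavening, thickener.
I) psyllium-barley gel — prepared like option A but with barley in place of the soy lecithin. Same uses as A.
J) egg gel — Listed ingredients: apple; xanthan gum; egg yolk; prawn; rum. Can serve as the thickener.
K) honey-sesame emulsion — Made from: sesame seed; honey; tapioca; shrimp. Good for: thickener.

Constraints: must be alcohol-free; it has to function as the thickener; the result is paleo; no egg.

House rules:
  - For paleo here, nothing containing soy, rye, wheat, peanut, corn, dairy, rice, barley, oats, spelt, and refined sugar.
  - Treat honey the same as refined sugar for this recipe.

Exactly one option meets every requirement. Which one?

A: has soy lecithin, so not paleo — reject
B: has sherry, so not alcohol-free — out
C: has brandy, so not alcohol-free; has egg white, so not egg-free — no
D: only arrowroot; none excluded — valid
E: has milk powder, so not paleo — reject
F: has brandy, so not alcohol-free — reject
G: has egg white, so not egg-free — out
H: has cornstarch, so not paleo — out
I: has barley, so not paleo — reject
J: has rum, so not alcohol-free; has egg yolk, so not egg-free — reject
K: has honey, so not paleo — out

D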